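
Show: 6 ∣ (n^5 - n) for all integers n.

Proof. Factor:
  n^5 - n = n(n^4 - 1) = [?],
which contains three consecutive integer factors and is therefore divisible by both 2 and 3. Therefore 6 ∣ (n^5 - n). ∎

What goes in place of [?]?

(n - 1)n(n + 1)(n^2 + 1)

n^4 - 1 = (n^2 - 1)(n^2 + 1), and n^2 - 1 = (n-1)(n+1).
So n(n^4 - 1) = (n - 1)n(n + 1)(n^2 + 1).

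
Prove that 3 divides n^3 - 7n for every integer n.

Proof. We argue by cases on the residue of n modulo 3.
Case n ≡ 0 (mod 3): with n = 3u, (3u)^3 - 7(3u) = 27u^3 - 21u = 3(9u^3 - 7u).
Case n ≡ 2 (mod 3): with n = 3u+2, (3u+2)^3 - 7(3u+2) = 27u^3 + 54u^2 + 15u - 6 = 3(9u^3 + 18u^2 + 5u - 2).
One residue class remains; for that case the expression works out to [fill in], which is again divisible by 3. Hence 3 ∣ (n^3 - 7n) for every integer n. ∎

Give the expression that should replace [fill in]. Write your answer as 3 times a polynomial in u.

3(9u^3 + 9u^2 - 4u - 2)

The residues treated are {0, 2}, so the missing case is n ≡ 1 (mod 3); write n = 3u+1.
Then (3u+1)^3 - 7(3u+1) = 27u^3 + 27u^2 - 12u - 6 = 3(9u^3 + 9u^2 - 4u - 2).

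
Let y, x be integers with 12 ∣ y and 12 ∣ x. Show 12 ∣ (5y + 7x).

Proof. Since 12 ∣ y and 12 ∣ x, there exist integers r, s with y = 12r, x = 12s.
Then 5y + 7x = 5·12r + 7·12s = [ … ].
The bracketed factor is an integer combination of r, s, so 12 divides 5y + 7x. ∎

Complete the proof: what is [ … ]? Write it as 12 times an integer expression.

12(5r + 7s)

Each term has a factor of 12: 5·12r + 7·12s = 12·(5r + 7s).
Since 5r + 7s is an integer, 12 ∣ (5y + 7x).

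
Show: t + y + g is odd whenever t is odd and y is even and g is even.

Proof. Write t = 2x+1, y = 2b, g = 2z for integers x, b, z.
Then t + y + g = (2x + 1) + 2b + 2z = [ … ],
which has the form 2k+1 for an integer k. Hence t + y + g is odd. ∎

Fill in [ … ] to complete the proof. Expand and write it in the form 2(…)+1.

2(b + x + z) + 1

(2x + 1) + 2b + 2z = 2b + 2x + 2z + 1
= 2(b + x + z) + 1.
Since b + x + z is an integer, the sum is of the form 2k+1 for an integer k.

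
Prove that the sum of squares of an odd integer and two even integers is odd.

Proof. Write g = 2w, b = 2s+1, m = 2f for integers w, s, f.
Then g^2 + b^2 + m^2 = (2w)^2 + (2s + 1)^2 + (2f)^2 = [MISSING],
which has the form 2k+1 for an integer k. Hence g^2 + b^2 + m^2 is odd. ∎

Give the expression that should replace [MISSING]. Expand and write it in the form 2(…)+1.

2(2f^2 + 2s^2 + 2s + 2w^2) + 1

Expanding: (2w)^2 + (2s + 1)^2 + (2f)^2 = 4f^2 + 4s^2 + 4s + 4w^2 + 1.
Every term except the constant is even, so this is 2(2f^2 + 2s^2 + 2s + 2w^2) + 1,
and 2f^2 + 2s^2 + 2s + 2w^2 ∈ ℤ gives the required form.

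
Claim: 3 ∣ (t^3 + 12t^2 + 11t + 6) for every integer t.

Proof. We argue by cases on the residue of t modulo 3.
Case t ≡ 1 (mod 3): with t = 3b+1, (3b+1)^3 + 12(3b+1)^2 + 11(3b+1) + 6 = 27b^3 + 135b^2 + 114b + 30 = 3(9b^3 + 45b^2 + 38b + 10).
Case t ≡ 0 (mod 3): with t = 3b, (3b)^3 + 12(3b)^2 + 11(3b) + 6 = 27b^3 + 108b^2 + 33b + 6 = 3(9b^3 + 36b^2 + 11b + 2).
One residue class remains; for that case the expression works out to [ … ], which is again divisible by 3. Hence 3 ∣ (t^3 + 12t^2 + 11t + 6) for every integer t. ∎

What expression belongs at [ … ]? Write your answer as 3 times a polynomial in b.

3(9b^3 + 54b^2 + 71b + 28)

Only t ≡ 2 (mod 3) is unaccounted for. Put t = 3b+2:
(3b+2)^3 + 12(3b+2)^2 + 11(3b+2) + 6 expands to 27b^3 + 162b^2 + 213b + 84,
and factoring out 3 leaves 3(9b^3 + 54b^2 + 71b + 28).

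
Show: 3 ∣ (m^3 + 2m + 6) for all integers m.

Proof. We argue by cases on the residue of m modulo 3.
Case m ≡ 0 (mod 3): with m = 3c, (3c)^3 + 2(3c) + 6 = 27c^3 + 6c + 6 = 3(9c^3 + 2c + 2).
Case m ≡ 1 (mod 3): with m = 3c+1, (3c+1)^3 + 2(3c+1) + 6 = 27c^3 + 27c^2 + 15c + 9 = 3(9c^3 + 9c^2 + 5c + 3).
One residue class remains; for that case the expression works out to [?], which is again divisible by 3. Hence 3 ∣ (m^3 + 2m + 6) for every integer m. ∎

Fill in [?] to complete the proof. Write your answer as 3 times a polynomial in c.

3(9c^3 + 18c^2 + 14c + 6)

The residues treated are {0, 1}, so the missing case is m ≡ 2 (mod 3); write m = 3c+2.
Then (3c+2)^3 + 2(3c+2) + 6 = 27c^3 + 54c^2 + 42c + 18 = 3(9c^3 + 18c^2 + 14c + 6).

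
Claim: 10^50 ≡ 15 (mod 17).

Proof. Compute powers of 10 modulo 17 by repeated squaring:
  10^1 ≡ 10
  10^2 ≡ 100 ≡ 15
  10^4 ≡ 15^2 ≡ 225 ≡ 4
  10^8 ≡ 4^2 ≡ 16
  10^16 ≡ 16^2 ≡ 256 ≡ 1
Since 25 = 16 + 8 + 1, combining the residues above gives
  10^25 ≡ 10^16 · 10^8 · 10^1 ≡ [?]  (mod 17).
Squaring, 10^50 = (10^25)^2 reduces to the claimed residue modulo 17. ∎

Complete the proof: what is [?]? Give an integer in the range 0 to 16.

10^16 · 10^8 · 10^1 ≡ 1 · 16 · 10 = 160.
160 mod 17 = 7, so 10^25 ≡ 7 (mod 17).

7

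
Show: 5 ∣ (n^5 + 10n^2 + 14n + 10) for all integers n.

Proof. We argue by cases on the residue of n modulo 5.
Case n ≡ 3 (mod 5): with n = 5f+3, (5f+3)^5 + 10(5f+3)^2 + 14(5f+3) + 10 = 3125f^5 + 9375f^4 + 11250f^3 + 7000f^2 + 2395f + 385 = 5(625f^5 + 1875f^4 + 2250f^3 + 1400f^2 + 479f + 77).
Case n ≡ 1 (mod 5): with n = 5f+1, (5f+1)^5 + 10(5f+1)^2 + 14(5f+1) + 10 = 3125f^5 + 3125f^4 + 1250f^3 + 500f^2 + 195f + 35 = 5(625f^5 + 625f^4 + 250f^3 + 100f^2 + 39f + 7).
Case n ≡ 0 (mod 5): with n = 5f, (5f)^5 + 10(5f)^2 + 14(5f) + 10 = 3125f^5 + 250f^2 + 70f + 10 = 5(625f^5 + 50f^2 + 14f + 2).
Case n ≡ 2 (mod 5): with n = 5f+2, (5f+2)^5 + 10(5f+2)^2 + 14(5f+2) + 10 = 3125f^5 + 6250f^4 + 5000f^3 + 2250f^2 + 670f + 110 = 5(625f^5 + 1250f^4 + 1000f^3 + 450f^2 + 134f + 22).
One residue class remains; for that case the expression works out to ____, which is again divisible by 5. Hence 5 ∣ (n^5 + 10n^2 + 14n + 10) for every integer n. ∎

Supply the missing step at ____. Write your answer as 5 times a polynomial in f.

5(625f^5 + 2500f^4 + 4000f^3 + 3250f^2 + 1374f + 250)

Only n ≡ 4 (mod 5) is unaccounted for. Put n = 5f+4:
(5f+4)^5 + 10(5f+4)^2 + 14(5f+4) + 10 expands to 3125f^5 + 12500f^4 + 20000f^3 + 16250f^2 + 6870f + 1250,
and factoring out 5 leaves 5(625f^5 + 2500f^4 + 4000f^3 + 3250f^2 + 1374f + 250).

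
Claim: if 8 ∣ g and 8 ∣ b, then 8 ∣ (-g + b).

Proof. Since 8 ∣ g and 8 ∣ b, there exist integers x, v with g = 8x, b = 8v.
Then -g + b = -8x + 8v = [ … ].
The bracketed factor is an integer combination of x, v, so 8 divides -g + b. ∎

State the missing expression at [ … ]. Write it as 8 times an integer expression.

8(v - x)

Pull the common 8 out of every term: -8x + 8v = 8(v - x).
v - x is an integer, which exhibits the divisibility.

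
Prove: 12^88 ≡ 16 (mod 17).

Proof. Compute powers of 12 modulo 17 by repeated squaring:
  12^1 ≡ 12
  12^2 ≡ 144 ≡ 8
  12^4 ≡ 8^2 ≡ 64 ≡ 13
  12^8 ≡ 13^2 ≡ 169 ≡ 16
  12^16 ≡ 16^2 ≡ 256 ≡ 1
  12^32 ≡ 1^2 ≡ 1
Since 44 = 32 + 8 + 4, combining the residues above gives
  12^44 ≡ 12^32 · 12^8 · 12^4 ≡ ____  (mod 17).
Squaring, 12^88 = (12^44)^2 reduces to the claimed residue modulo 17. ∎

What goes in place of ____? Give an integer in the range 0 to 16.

4

Multiply the listed residues: 1 · 16 · 13 = 16 → 208.
Reducing modulo 17: 208 = 12·17 + 4, so 12^44 ≡ 4.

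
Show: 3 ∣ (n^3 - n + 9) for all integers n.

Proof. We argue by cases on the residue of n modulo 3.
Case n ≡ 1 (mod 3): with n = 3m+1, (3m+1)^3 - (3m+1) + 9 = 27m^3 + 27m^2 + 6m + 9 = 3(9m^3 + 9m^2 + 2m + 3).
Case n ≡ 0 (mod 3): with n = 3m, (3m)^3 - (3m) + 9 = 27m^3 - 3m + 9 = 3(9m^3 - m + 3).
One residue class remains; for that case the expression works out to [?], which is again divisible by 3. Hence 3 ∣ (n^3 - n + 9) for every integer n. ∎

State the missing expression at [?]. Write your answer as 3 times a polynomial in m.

3(9m^3 + 18m^2 + 11m + 5)

Only n ≡ 2 (mod 3) is unaccounted for. Put n = 3m+2:
(3m+2)^3 - (3m+2) + 9 expands to 27m^3 + 54m^2 + 33m + 15,
and factoring out 3 leaves 3(9m^3 + 18m^2 + 11m + 5).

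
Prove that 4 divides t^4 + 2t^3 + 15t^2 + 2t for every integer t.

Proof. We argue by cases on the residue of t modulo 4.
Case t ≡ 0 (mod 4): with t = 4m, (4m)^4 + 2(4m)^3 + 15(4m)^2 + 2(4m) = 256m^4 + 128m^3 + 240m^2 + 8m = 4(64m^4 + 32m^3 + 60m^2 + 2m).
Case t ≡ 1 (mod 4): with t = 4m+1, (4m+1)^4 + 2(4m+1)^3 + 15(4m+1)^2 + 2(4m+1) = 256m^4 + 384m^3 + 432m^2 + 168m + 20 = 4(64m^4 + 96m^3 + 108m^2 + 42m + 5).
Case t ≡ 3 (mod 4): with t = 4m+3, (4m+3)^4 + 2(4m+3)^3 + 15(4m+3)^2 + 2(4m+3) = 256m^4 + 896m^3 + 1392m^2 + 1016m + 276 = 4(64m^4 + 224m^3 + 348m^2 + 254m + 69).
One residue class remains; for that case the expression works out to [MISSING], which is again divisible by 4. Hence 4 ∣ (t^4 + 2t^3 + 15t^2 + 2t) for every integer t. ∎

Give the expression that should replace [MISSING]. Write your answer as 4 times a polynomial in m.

4(64m^4 + 160m^3 + 204m^2 + 118m + 24)

Only t ≡ 2 (mod 4) is unaccounted for. Put t = 4m+2:
(4m+2)^4 + 2(4m+2)^3 + 15(4m+2)^2 + 2(4m+2) expands to 256m^4 + 640m^3 + 816m^2 + 472m + 96,
and factoring out 4 leaves 4(64m^4 + 160m^3 + 204m^2 + 118m + 24).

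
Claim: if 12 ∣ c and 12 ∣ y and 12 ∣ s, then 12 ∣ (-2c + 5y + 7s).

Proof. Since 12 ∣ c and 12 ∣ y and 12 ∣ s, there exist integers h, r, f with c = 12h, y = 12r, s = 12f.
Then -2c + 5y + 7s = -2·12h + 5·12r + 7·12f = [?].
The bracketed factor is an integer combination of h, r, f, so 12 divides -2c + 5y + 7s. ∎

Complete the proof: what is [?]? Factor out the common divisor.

Each term has a factor of 12: -2·12h + 5·12r + 7·12f = 12·(7f - 2h + 5r).
Since 7f - 2h + 5r is an integer, 12 ∣ (-2c + 5y + 7s).

12(7f - 2h + 5r)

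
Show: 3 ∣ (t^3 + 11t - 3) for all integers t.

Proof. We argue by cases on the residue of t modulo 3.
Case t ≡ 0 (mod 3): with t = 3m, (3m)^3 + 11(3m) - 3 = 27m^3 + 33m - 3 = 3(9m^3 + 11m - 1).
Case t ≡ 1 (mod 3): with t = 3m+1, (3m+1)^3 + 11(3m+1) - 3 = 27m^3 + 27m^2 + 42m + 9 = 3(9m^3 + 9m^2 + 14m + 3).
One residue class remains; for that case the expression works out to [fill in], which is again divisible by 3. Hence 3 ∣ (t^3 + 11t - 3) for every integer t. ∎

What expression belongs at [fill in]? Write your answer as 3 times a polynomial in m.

3(9m^3 + 18m^2 + 23m + 9)

Only t ≡ 2 (mod 3) is unaccounted for. Put t = 3m+2:
(3m+2)^3 + 11(3m+2) - 3 expands to 27m^3 + 54m^2 + 69m + 27,
and factoring out 3 leaves 3(9m^3 + 18m^2 + 23m + 9).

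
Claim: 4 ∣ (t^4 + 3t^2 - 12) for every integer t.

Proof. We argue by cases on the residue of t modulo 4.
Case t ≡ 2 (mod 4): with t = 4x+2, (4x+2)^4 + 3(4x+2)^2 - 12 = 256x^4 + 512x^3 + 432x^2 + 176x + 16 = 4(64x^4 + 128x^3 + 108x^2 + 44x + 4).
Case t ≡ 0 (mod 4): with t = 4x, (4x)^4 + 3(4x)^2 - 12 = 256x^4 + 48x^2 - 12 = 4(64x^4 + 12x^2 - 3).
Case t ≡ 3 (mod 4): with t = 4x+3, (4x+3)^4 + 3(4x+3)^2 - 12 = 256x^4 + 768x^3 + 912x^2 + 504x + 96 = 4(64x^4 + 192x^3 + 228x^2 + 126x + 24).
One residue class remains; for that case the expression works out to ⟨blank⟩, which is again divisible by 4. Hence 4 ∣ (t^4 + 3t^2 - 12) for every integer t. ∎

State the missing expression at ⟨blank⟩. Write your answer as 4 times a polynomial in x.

The residues treated are {2, 0, 3}, so the missing case is t ≡ 1 (mod 4); write t = 4x+1.
Then (4x+1)^4 + 3(4x+1)^2 - 12 = 256x^4 + 256x^3 + 144x^2 + 40x - 8 = 4(64x^4 + 64x^3 + 36x^2 + 10x - 2).

4(64x^4 + 64x^3 + 36x^2 + 10x - 2)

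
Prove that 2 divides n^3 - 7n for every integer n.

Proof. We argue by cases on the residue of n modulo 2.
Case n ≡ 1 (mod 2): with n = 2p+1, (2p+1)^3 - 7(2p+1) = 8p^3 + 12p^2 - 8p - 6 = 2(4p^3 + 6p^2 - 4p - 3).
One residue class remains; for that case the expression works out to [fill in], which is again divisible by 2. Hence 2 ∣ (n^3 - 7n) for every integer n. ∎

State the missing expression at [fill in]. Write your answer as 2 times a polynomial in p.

2(4p^3 - 7p)

Only n ≡ 0 (mod 2) is unaccounted for. Put n = 2p:
(2p)^3 - 7(2p) expands to 8p^3 - 14p,
and factoring out 2 leaves 2(4p^3 - 7p).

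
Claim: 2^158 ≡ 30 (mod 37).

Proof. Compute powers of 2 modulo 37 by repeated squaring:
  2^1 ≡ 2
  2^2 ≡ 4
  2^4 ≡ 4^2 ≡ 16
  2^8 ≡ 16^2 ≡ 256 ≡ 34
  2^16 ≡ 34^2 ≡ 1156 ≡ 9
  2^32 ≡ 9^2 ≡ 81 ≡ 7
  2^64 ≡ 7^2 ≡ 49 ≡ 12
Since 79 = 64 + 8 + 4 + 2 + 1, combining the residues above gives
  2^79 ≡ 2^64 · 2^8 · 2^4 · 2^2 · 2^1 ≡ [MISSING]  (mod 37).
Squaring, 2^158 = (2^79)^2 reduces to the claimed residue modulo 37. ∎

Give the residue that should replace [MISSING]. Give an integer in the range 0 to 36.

Multiply the listed residues: 12 · 34 · 16 · 4 · 2 = 408 → 6528 → 26112 → 52224.
Reducing modulo 37: 52224 = 1411·37 + 17, so 2^79 ≡ 17.

17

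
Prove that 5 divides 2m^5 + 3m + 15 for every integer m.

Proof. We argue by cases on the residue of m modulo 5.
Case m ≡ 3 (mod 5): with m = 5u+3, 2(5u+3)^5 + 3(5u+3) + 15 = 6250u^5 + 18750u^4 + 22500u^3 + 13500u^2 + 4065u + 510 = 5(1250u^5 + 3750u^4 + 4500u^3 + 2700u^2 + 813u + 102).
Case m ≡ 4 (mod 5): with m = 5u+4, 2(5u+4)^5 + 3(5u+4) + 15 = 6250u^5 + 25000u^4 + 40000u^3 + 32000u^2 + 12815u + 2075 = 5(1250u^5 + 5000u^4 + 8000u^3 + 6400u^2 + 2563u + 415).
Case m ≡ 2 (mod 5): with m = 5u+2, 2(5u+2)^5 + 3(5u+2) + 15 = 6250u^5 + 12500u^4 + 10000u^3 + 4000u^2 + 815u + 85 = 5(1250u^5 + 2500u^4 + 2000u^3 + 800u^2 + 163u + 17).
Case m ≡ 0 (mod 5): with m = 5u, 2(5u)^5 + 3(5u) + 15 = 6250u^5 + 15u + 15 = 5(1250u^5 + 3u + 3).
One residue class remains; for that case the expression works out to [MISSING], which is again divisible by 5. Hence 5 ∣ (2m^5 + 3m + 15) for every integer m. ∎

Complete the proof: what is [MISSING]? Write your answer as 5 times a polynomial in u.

5(1250u^5 + 1250u^4 + 500u^3 + 100u^2 + 13u + 4)

Only m ≡ 1 (mod 5) is unaccounted for. Put m = 5u+1:
2(5u+1)^5 + 3(5u+1) + 15 expands to 6250u^5 + 6250u^4 + 2500u^3 + 500u^2 + 65u + 20,
and factoring out 5 leaves 5(1250u^5 + 1250u^4 + 500u^3 + 100u^2 + 13u + 4).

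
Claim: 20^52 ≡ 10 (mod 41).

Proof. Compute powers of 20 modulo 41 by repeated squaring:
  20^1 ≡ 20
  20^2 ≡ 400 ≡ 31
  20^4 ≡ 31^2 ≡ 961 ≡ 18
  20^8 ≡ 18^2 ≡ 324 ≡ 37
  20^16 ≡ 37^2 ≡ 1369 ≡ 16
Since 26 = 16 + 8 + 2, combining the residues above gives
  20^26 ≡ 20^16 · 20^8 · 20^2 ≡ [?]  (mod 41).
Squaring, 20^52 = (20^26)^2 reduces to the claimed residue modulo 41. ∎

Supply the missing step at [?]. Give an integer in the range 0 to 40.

Multiply the listed residues: 16 · 37 · 31 = 592 → 18352.
Reducing modulo 41: 18352 = 447·41 + 25, so 20^26 ≡ 25.

25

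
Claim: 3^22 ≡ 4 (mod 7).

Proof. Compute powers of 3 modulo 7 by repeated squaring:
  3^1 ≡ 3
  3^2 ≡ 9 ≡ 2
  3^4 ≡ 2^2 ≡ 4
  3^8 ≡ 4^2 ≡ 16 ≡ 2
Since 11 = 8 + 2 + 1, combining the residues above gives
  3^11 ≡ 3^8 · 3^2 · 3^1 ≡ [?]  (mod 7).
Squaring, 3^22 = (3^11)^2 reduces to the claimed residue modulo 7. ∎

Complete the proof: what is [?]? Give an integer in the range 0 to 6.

Multiply the listed residues: 2 · 2 · 3 = 4 → 12.
Reducing modulo 7: 12 = 1·7 + 5, so 3^11 ≡ 5.

5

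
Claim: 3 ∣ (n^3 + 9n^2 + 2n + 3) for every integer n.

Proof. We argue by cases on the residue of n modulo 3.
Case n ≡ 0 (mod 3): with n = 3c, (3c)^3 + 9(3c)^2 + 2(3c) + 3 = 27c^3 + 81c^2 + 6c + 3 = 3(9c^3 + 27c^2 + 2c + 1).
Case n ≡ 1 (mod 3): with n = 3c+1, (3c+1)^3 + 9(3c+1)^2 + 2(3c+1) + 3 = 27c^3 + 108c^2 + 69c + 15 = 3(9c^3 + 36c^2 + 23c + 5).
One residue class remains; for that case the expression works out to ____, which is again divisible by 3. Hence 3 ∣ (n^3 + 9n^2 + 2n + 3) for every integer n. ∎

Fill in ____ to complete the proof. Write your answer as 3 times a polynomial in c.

3(9c^3 + 45c^2 + 50c + 17)

The residues treated are {0, 1}, so the missing case is n ≡ 2 (mod 3); write n = 3c+2.
Then (3c+2)^3 + 9(3c+2)^2 + 2(3c+2) + 3 = 27c^3 + 135c^2 + 150c + 51 = 3(9c^3 + 45c^2 + 50c + 17).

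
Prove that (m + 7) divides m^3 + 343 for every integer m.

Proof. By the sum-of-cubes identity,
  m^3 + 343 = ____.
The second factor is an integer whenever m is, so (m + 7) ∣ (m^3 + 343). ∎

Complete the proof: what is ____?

(m + 7)(m^2 - 7m + 49)

a^3 + b^3 = (a + b)(a^2 - ab + b^2). With a = m, b = 7:
m^3 + 343 = (m + 7)(m^2 - 7m + 49).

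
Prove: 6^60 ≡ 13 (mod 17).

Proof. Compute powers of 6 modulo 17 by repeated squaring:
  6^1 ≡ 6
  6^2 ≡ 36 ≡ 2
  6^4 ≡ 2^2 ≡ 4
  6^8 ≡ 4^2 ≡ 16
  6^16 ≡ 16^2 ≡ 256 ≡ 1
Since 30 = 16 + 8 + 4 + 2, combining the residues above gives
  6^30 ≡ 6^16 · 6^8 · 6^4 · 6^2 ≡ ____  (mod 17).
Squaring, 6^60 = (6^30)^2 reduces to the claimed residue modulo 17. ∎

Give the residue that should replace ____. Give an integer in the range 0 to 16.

6^16 · 6^8 · 6^4 · 6^2 ≡ 1 · 16 · 4 · 2 = 128.
128 mod 17 = 9, so 6^30 ≡ 9 (mod 17).

9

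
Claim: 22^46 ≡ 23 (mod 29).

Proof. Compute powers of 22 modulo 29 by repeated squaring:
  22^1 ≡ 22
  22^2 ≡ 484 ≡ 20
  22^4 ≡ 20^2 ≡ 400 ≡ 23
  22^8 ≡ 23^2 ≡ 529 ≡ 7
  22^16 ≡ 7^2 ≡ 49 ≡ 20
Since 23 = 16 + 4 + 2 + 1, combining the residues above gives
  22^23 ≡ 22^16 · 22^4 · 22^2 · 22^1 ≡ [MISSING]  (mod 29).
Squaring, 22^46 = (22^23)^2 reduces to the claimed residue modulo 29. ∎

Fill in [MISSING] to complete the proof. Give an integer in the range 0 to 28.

9

Multiply the listed residues: 20 · 23 · 20 · 22 = 460 → 9200 → 202400.
Reducing modulo 29: 202400 = 6979·29 + 9, so 22^23 ≡ 9.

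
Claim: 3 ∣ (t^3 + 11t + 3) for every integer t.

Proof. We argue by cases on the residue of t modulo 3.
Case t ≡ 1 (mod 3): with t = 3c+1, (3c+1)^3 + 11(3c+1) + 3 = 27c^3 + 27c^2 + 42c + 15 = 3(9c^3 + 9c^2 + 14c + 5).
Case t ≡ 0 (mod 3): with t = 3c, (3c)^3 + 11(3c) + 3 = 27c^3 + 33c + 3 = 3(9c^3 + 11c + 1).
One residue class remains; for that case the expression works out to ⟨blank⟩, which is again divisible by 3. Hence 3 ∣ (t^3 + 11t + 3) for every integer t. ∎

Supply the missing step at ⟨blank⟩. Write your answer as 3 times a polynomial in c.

The residues treated are {1, 0}, so the missing case is t ≡ 2 (mod 3); write t = 3c+2.
Then (3c+2)^3 + 11(3c+2) + 3 = 27c^3 + 54c^2 + 69c + 33 = 3(9c^3 + 18c^2 + 23c + 11).

3(9c^3 + 18c^2 + 23c + 11)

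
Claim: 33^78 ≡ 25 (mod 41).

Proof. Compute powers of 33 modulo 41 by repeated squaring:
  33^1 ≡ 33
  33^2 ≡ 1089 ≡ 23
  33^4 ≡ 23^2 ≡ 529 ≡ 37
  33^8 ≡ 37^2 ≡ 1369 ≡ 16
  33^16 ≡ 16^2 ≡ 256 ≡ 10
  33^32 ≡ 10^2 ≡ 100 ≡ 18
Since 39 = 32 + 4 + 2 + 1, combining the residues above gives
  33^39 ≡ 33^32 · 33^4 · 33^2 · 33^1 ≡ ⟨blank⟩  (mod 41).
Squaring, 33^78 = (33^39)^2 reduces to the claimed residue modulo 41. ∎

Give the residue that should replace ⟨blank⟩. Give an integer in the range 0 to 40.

33^32 · 33^4 · 33^2 · 33^1 ≡ 18 · 37 · 23 · 33 = 505494.
505494 mod 41 = 5, so 33^39 ≡ 5 (mod 41).

5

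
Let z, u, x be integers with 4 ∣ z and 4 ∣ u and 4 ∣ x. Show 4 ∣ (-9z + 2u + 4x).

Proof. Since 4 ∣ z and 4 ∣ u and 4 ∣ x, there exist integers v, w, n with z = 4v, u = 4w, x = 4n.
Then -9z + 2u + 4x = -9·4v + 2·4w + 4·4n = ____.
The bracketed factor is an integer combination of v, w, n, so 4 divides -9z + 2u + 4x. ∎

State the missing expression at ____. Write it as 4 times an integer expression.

4(4n - 9v + 2w)

Each term has a factor of 4: -9·4v + 2·4w + 4·4n = 4·(4n - 9v + 2w).
Since 4n - 9v + 2w is an integer, 4 ∣ (-9z + 2u + 4x).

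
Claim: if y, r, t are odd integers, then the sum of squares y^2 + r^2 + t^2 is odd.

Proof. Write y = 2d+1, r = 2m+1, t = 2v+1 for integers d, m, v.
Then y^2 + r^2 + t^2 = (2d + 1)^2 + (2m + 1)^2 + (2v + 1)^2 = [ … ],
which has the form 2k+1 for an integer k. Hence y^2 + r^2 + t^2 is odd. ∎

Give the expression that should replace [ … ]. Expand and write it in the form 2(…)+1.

(2d + 1)^2 + (2m + 1)^2 + (2v + 1)^2 = 4d^2 + 4d + 4m^2 + 4m + 4v^2 + 4v + 3
= 2(2d^2 + 2d + 2m^2 + 2m + 2v^2 + 2v + 1) + 1.
Since 2d^2 + 2d + 2m^2 + 2m + 2v^2 + 2v + 1 is an integer, the sum of squares is of the form 2k+1 for an integer k.

2(2d^2 + 2d + 2m^2 + 2m + 2v^2 + 2v + 1) + 1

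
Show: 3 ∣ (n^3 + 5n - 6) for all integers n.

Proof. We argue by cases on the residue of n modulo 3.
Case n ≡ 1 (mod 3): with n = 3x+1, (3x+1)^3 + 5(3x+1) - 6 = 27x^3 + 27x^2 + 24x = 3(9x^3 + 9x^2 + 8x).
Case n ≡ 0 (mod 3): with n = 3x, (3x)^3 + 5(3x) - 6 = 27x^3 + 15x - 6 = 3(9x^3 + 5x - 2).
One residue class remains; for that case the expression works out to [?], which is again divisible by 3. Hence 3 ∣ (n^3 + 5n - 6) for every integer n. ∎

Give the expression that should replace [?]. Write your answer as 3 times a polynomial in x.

3(9x^3 + 18x^2 + 17x + 4)

The residues treated are {1, 0}, so the missing case is n ≡ 2 (mod 3); write n = 3x+2.
Then (3x+2)^3 + 5(3x+2) - 6 = 27x^3 + 54x^2 + 51x + 12 = 3(9x^3 + 18x^2 + 17x + 4).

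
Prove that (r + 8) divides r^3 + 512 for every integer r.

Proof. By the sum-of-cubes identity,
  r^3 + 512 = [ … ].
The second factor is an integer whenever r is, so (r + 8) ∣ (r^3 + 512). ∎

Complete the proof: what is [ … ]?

a^3 + b^3 = (a + b)(a^2 - ab + b^2). With a = r, b = 8:
r^3 + 512 = (r + 8)(r^2 - 8r + 64).

(r + 8)(r^2 - 8r + 64)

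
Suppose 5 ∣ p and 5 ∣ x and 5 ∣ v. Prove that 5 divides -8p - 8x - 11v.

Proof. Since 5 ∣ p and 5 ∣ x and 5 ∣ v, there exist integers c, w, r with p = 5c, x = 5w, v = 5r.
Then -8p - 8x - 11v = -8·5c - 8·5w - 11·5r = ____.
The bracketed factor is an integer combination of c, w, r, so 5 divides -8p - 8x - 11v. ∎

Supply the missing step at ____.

5(-8c - 11r - 8w)

Each term has a factor of 5: -8·5c - 8·5w - 11·5r = 5·(-8c - 11r - 8w).
Since -8c - 11r - 8w is an integer, 5 ∣ (-8p - 8x - 11v).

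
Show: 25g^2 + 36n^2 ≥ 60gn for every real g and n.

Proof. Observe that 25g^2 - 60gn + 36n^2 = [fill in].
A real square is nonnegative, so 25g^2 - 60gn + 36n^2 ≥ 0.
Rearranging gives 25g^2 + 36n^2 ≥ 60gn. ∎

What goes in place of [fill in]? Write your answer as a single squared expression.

(5g - 6n)^2

25g^2 - 60gn + 36n^2 is a perfect-square trinomial: the outer terms are (5g)^2 and (6n)^2, and the cross term is -2·5g·6n.
So 25g^2 - 60gn + 36n^2 = (5g - 6n)^2 ≥ 0.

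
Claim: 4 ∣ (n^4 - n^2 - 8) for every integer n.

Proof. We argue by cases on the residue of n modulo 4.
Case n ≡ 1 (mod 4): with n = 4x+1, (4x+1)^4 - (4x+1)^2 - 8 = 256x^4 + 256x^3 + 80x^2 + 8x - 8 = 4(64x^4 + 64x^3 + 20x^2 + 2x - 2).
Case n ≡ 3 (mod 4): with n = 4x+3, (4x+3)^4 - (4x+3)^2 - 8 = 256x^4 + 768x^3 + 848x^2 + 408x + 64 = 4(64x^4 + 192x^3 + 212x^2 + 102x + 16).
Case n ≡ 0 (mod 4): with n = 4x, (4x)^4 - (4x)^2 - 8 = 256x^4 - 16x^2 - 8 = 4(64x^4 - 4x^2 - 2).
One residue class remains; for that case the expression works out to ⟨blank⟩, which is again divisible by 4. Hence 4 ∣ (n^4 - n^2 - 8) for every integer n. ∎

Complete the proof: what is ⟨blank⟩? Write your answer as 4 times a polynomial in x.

Only n ≡ 2 (mod 4) is unaccounted for. Put n = 4x+2:
(4x+2)^4 - (4x+2)^2 - 8 expands to 256x^4 + 512x^3 + 368x^2 + 112x + 4,
and factoring out 4 leaves 4(64x^4 + 128x^3 + 92x^2 + 28x + 1).

4(64x^4 + 128x^3 + 92x^2 + 28x + 1)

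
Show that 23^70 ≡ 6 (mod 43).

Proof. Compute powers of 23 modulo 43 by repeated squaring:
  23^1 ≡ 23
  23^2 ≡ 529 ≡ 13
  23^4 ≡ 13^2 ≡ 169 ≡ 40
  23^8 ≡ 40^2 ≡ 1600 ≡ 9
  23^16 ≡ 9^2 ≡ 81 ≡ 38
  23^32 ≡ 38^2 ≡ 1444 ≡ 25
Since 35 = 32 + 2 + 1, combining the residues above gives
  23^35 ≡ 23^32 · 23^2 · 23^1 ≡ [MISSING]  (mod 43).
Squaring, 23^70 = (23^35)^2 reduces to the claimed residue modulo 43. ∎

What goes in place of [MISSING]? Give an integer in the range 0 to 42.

23^32 · 23^2 · 23^1 ≡ 25 · 13 · 23 = 7475.
7475 mod 43 = 36, so 23^35 ≡ 36 (mod 43).

36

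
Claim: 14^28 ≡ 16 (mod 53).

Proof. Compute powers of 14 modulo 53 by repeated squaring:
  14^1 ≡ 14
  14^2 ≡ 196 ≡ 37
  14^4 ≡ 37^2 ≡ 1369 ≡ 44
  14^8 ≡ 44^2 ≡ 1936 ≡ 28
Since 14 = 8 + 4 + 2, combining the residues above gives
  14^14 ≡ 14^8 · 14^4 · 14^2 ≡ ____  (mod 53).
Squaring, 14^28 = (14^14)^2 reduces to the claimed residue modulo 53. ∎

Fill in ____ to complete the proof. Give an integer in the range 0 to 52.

4

14^8 · 14^4 · 14^2 ≡ 28 · 44 · 37 = 45584.
45584 mod 53 = 4, so 14^14 ≡ 4 (mod 53).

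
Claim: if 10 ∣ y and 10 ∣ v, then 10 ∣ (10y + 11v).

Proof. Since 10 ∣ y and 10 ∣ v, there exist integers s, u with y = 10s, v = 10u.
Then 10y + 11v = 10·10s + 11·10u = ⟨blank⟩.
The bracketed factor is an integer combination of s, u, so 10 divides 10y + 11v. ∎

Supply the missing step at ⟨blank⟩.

10(10s + 11u)

Each term has a factor of 10: 10·10s + 11·10u = 10·(10s + 11u).
Since 10s + 11u is an integer, 10 ∣ (10y + 11v).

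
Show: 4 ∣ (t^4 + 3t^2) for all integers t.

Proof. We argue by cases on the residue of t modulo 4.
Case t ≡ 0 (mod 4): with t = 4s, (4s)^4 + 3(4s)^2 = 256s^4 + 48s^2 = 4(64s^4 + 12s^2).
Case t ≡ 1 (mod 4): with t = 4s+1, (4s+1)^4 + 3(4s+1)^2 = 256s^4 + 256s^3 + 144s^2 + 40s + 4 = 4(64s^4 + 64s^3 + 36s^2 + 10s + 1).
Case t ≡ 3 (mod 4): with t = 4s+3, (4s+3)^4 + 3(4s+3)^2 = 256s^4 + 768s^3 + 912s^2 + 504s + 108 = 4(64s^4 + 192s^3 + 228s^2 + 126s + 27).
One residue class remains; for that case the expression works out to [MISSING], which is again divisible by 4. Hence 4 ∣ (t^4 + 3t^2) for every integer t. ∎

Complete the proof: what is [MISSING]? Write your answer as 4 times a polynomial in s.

4(64s^4 + 128s^3 + 108s^2 + 44s + 7)

Only t ≡ 2 (mod 4) is unaccounted for. Put t = 4s+2:
(4s+2)^4 + 3(4s+2)^2 expands to 256s^4 + 512s^3 + 432s^2 + 176s + 28,
and factoring out 4 leaves 4(64s^4 + 128s^3 + 108s^2 + 44s + 7).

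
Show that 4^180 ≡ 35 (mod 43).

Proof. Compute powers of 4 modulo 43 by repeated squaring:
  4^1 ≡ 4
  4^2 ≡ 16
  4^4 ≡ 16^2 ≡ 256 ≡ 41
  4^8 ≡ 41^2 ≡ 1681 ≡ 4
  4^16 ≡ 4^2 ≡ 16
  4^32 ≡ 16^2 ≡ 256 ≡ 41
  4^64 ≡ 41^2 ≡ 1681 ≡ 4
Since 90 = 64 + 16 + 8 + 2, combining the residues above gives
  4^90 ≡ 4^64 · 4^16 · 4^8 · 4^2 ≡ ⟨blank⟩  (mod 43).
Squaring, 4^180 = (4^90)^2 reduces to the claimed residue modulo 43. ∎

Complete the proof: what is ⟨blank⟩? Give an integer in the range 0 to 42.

Multiply the listed residues: 4 · 16 · 4 · 16 = 64 → 256 → 4096.
Reducing modulo 43: 4096 = 95·43 + 11, so 4^90 ≡ 11.

11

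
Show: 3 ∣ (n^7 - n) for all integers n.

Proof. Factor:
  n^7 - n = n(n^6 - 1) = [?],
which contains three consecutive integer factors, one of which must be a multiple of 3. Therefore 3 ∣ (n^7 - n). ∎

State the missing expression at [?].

(n - 1)n(n + 1)(n^4 + n^2 + 1)

n^6 - 1 = (n^2 - 1)(n^4 + n^2 + 1), and n^2 - 1 = (n-1)(n+1).
So n(n^6 - 1) = (n - 1)n(n + 1)(n^4 + n^2 + 1).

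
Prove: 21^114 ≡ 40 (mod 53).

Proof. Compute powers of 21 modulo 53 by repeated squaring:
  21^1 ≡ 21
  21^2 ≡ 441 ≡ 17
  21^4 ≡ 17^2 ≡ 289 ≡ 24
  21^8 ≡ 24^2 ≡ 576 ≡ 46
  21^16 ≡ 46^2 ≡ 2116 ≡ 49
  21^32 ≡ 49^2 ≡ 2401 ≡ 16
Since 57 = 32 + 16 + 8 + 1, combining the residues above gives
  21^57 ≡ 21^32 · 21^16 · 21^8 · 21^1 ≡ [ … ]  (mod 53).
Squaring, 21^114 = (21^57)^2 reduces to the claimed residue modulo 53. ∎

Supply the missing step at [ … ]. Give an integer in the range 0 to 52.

27

21^32 · 21^16 · 21^8 · 21^1 ≡ 16 · 49 · 46 · 21 = 757344.
757344 mod 53 = 27, so 21^57 ≡ 27 (mod 53).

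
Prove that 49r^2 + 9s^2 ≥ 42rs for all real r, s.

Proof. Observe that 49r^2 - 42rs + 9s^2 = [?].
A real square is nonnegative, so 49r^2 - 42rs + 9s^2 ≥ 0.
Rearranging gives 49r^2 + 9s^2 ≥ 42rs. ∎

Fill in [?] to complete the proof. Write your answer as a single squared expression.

49r^2 - 42rs + 9s^2 is a perfect-square trinomial: the outer terms are (7r)^2 and (3s)^2, and the cross term is -2·7r·3s.
So 49r^2 - 42rs + 9s^2 = (7r - 3s)^2 ≥ 0.

(7r - 3s)^2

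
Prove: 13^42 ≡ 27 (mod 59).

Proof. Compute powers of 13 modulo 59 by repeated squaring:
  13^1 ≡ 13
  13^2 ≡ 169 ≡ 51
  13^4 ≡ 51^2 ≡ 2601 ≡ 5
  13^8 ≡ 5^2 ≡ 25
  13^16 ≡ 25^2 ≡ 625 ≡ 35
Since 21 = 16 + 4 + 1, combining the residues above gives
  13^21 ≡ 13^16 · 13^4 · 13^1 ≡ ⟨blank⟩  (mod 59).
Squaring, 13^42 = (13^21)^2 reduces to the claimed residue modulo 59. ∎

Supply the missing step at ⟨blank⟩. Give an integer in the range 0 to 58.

33

Multiply the listed residues: 35 · 5 · 13 = 175 → 2275.
Reducing modulo 59: 2275 = 38·59 + 33, so 13^21 ≡ 33.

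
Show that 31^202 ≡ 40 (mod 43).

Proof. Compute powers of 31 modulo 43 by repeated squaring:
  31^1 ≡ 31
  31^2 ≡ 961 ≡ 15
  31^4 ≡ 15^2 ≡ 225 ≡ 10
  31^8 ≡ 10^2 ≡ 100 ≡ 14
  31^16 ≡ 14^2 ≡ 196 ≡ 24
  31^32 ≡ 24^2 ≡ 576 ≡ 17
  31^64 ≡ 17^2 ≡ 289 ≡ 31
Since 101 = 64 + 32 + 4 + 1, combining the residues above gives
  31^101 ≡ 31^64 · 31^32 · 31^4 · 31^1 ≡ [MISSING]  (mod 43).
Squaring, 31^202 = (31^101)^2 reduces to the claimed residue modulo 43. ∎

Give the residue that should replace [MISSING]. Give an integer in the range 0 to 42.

31^64 · 31^32 · 31^4 · 31^1 ≡ 31 · 17 · 10 · 31 = 163370.
163370 mod 43 = 13, so 31^101 ≡ 13 (mod 43).

13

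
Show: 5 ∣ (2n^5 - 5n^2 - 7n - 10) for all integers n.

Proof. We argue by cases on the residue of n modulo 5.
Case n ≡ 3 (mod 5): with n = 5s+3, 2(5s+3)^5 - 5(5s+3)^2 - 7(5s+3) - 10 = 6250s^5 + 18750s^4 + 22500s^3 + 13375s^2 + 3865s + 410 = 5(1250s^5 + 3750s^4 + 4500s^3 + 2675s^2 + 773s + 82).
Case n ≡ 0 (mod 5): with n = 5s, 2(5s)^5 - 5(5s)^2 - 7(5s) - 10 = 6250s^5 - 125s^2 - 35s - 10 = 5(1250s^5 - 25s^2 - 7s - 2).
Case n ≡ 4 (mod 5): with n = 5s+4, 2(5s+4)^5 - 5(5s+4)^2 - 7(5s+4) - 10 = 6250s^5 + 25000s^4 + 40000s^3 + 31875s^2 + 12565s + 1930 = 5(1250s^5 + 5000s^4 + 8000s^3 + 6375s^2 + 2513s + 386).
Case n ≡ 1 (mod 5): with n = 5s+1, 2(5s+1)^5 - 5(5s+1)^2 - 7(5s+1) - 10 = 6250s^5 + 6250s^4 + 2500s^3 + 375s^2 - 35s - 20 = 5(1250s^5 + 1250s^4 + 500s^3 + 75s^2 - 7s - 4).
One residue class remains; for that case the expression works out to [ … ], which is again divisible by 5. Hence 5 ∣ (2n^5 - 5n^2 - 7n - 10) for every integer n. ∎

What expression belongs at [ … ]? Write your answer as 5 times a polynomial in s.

Only n ≡ 2 (mod 5) is unaccounted for. Put n = 5s+2:
2(5s+2)^5 - 5(5s+2)^2 - 7(5s+2) - 10 expands to 6250s^5 + 12500s^4 + 10000s^3 + 3875s^2 + 665s + 20,
and factoring out 5 leaves 5(1250s^5 + 2500s^4 + 2000s^3 + 775s^2 + 133s + 4).

5(1250s^5 + 2500s^4 + 2000s^3 + 775s^2 + 133s + 4)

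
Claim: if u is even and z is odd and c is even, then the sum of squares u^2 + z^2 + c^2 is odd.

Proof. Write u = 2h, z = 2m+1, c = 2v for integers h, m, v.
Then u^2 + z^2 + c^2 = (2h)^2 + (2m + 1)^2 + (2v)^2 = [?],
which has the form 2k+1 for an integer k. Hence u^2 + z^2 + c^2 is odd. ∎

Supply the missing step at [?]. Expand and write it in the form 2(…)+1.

(2h)^2 + (2m + 1)^2 + (2v)^2 = 4h^2 + 4m^2 + 4m + 4v^2 + 1
= 2(2h^2 + 2m^2 + 2m + 2v^2) + 1.
Since 2h^2 + 2m^2 + 2m + 2v^2 is an integer, the sum of squares is of the form 2k+1 for an integer k.

2(2h^2 + 2m^2 + 2m + 2v^2) + 1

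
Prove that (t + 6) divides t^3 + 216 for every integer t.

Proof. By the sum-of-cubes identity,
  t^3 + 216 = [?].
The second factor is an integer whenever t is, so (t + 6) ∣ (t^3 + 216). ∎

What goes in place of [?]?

(t + 6)(t^2 - 6t + 36)

Polynomial division of t^3 + 216 by t + 6 leaves remainder 0 and quotient t^2 - 6t + 36.
Hence t^3 + 216 = (t + 6)(t^2 - 6t + 36).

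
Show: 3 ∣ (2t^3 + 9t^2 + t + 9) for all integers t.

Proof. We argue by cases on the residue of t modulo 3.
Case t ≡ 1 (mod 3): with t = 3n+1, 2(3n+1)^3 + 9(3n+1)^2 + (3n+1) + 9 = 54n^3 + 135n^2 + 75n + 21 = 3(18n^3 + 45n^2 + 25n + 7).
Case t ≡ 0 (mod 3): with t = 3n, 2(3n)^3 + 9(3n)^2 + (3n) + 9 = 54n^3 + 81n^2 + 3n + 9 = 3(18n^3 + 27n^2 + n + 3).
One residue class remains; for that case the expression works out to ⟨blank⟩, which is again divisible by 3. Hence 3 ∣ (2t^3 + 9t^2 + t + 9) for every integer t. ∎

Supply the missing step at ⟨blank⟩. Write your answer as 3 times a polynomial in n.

The residues treated are {1, 0}, so the missing case is t ≡ 2 (mod 3); write t = 3n+2.
Then 2(3n+2)^3 + 9(3n+2)^2 + (3n+2) + 9 = 54n^3 + 189n^2 + 183n + 63 = 3(18n^3 + 63n^2 + 61n + 21).

3(18n^3 + 63n^2 + 61n + 21)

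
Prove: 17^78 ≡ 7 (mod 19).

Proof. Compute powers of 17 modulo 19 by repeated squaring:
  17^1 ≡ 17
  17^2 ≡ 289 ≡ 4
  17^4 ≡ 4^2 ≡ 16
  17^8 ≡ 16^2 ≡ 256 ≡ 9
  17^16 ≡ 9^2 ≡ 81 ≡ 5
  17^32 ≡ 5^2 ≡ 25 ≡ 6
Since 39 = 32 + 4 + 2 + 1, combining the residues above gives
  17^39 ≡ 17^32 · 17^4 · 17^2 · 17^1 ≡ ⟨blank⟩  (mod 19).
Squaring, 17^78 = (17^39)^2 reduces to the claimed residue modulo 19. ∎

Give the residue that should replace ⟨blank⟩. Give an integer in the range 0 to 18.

Multiply the listed residues: 6 · 16 · 4 · 17 = 96 → 384 → 6528.
Reducing modulo 19: 6528 = 343·19 + 11, so 17^39 ≡ 11.

11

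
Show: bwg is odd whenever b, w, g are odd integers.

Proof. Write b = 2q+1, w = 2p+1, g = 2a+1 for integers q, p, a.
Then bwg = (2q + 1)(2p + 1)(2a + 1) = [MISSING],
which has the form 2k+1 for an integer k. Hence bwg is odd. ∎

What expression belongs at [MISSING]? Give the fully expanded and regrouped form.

2(4apq + 2ap + 2aq + a + 2pq + p + q) + 1

Expanding: (2q + 1)(2p + 1)(2a + 1) = 8apq + 4ap + 4aq + 2a + 4pq + 2p + 2q + 1.
Every term except the constant is even, so this is 2(4apq + 2ap + 2aq + a + 2pq + p + q) + 1,
and 4apq + 2ap + 2aq + a + 2pq + p + q ∈ ℤ gives the required form.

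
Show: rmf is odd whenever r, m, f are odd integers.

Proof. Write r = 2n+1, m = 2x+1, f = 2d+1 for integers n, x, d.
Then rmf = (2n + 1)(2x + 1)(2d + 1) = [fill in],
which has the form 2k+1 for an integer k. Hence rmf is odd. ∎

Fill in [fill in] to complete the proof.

(2n + 1)(2x + 1)(2d + 1) = 8dnx + 4dn + 4dx + 2d + 4nx + 2n + 2x + 1
= 2(4dnx + 2dn + 2dx + d + 2nx + n + x) + 1.
Since 4dnx + 2dn + 2dx + d + 2nx + n + x is an integer, the product is of the form 2k+1 for an integer k.

2(4dnx + 2dn + 2dx + d + 2nx + n + x) + 1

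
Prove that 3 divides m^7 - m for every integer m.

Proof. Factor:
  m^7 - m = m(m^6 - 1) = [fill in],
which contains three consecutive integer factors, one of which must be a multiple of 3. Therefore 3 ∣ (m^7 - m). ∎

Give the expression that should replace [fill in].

(m - 1)m(m + 1)(m^4 + m^2 + 1)

m^6 - 1 = (m^2 - 1)(m^4 + m^2 + 1), and m^2 - 1 = (m-1)(m+1).
So m(m^6 - 1) = (m - 1)m(m + 1)(m^4 + m^2 + 1).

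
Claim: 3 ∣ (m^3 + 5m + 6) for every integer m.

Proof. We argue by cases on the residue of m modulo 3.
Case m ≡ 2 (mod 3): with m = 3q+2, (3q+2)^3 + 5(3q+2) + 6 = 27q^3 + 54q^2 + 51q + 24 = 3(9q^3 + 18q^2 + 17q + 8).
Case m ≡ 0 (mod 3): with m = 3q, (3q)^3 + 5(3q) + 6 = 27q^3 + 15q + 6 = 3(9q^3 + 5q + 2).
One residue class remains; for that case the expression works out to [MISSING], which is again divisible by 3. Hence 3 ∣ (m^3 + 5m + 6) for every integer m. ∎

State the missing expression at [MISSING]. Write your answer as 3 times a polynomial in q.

3(9q^3 + 9q^2 + 8q + 4)

Only m ≡ 1 (mod 3) is unaccounted for. Put m = 3q+1:
(3q+1)^3 + 5(3q+1) + 6 expands to 27q^3 + 27q^2 + 24q + 12,
and factoring out 3 leaves 3(9q^3 + 9q^2 + 8q + 4).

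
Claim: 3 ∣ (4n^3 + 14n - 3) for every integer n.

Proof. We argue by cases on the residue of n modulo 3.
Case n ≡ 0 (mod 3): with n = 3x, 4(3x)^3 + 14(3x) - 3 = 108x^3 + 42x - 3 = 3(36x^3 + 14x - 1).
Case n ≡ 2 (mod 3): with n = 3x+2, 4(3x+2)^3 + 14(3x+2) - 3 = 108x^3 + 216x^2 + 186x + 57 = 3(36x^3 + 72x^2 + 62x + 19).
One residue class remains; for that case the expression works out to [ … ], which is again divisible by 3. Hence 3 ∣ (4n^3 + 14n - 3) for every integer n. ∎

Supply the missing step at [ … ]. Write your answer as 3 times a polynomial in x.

Only n ≡ 1 (mod 3) is unaccounted for. Put n = 3x+1:
4(3x+1)^3 + 14(3x+1) - 3 expands to 108x^3 + 108x^2 + 78x + 15,
and factoring out 3 leaves 3(36x^3 + 36x^2 + 26x + 5).

3(36x^3 + 36x^2 + 26x + 5)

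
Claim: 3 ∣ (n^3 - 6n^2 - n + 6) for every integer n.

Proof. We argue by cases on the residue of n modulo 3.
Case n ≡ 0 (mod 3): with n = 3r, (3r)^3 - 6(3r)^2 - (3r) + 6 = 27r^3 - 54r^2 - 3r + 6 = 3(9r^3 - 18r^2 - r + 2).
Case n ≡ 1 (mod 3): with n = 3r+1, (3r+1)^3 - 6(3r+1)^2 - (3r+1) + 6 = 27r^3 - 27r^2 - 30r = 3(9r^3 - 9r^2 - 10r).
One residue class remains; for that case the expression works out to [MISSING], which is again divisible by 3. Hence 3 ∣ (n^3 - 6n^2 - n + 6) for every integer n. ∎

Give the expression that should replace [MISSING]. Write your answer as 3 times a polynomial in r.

3(9r^3 - 13r - 4)

The residues treated are {0, 1}, so the missing case is n ≡ 2 (mod 3); write n = 3r+2.
Then (3r+2)^3 - 6(3r+2)^2 - (3r+2) + 6 = 27r^3 - 39r - 12 = 3(9r^3 - 13r - 4).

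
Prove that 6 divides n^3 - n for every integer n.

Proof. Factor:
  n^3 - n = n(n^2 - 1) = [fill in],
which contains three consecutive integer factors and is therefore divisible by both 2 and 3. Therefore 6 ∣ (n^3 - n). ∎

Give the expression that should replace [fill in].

(n - 1)n(n + 1)

n(n^2 - 1) = n(n - 1)(n + 1) = (n - 1)n(n + 1).
These three factors are consecutive integers, so their product is divisible by 6.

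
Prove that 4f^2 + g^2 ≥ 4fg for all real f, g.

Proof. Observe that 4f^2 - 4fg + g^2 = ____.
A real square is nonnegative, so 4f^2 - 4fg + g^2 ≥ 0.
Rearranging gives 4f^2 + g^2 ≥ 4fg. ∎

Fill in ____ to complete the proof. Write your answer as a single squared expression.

The leading and trailing coefficients are 2^2 and 1^2, and 4 = 2·2·1, so the trinomial is (2f - g)^2.
Hence 4f^2 - 4fg + g^2 ≥ 0.

(2f - g)^2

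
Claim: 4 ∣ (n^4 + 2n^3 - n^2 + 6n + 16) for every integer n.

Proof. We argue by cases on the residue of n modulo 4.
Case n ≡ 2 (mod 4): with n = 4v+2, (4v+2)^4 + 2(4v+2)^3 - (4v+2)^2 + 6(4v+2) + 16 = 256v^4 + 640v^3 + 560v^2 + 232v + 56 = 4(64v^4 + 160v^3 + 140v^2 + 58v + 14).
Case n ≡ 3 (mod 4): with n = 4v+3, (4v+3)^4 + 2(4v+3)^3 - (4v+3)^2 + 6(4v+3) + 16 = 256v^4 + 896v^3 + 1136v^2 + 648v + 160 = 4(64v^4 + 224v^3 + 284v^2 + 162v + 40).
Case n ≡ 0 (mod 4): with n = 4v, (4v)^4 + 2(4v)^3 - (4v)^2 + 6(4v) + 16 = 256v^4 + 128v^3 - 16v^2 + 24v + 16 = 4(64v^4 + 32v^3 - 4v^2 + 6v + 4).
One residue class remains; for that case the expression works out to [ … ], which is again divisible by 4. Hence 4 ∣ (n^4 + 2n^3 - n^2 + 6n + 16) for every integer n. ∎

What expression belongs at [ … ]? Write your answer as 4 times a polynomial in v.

4(64v^4 + 96v^3 + 44v^2 + 14v + 6)

Only n ≡ 1 (mod 4) is unaccounted for. Put n = 4v+1:
(4v+1)^4 + 2(4v+1)^3 - (4v+1)^2 + 6(4v+1) + 16 expands to 256v^4 + 384v^3 + 176v^2 + 56v + 24,
and factoring out 4 leaves 4(64v^4 + 96v^3 + 44v^2 + 14v + 6).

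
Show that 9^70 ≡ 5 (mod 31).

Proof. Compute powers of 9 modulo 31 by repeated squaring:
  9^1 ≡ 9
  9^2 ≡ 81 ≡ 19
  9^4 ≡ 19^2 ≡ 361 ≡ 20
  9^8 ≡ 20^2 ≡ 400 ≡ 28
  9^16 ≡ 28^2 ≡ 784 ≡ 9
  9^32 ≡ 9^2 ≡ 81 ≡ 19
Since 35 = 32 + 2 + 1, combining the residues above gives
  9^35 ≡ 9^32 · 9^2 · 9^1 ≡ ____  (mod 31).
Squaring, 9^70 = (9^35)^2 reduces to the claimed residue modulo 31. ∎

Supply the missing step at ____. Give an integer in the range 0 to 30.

25

Multiply the listed residues: 19 · 19 · 9 = 361 → 3249.
Reducing modulo 31: 3249 = 104·31 + 25, so 9^35 ≡ 25.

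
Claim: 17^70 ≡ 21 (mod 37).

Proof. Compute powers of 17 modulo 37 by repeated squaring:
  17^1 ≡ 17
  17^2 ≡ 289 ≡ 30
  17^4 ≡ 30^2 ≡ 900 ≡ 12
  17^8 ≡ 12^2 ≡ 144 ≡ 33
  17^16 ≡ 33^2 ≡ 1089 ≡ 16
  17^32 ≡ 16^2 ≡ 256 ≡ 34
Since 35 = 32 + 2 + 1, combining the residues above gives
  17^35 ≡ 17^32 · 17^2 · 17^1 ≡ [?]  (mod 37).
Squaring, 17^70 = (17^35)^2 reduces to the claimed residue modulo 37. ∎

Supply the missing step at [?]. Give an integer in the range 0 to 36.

24

17^32 · 17^2 · 17^1 ≡ 34 · 30 · 17 = 17340.
17340 mod 37 = 24, so 17^35 ≡ 24 (mod 37).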